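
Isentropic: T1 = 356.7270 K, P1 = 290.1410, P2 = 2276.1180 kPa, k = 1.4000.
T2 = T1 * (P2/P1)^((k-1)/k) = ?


(k-1)/k = 0.2857
(P2/P1)^exp = 1.8013
T2 = 356.7270 * 1.8013 = 642.5869 K

642.5869 K


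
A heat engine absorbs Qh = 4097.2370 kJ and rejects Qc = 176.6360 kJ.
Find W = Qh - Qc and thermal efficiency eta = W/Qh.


W = 4097.2370 - 176.6360 = 3920.6010 kJ
eta = 3920.6010 / 4097.2370 = 0.9569 = 95.6889%

W = 3920.6010 kJ, eta = 95.6889%


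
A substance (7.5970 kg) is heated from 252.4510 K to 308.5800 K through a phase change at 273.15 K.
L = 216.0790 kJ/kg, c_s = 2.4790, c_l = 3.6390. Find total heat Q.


Q1 (sensible, solid) = 7.5970 * 2.4790 * 20.6990 = 389.8235 kJ
Q2 (latent) = 7.5970 * 216.0790 = 1641.5522 kJ
Q3 (sensible, liquid) = 7.5970 * 3.6390 * 35.4300 = 979.4795 kJ
Q_total = 3010.8551 kJ

3010.8551 kJ


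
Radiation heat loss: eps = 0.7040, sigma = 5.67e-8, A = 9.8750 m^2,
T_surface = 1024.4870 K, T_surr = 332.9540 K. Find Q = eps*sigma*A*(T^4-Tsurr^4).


T^4 = 1.1016e+12
Tsurr^4 = 1.2290e+10
Q = 0.7040 * 5.67e-8 * 9.8750 * 1.0893e+12 = 429384.5195 W

429384.5195 W


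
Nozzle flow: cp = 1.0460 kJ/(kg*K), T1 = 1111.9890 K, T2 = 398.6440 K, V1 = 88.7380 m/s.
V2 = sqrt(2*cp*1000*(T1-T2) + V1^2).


dT = 713.3450 K
2*cp*1000*dT = 1492317.7400
V1^2 = 7874.4326
V2 = sqrt(1500192.1726) = 1224.8233 m/s

1224.8233 m/s


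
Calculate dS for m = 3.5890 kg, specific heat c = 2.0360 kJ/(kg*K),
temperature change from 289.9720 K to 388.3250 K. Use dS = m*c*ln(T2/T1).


T2/T1 = 1.3392
ln(T2/T1) = 0.2921
dS = 3.5890 * 2.0360 * 0.2921 = 2.1341 kJ/K

2.1341 kJ/K


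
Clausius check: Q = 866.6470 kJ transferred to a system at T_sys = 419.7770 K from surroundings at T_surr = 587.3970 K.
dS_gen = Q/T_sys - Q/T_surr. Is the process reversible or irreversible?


dS_sys = 866.6470/419.7770 = 2.0645 kJ/K
dS_surr = -866.6470/587.3970 = -1.4754 kJ/K
dS_gen = 2.0645 - 1.4754 = 0.5891 kJ/K (irreversible)

dS_gen = 0.5891 kJ/K, irreversible


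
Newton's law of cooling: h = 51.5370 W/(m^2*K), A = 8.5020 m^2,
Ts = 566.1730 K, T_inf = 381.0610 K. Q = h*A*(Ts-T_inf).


dT = 185.1120 K
Q = 51.5370 * 8.5020 * 185.1120 = 81110.0760 W

81110.0760 W


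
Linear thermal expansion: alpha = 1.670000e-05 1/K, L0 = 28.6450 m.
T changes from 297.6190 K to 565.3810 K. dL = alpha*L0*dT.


dT = 267.7620 K
dL = 1.670000e-05 * 28.6450 * 267.7620 = 0.128090 m
L_final = 28.773090 m

dL = 0.128090 m


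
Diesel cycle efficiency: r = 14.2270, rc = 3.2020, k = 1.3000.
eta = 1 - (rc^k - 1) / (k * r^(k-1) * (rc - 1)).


r^(k-1) = 2.2179
rc^k = 4.5399
eta = 0.4424 = 44.2432%

44.2432%


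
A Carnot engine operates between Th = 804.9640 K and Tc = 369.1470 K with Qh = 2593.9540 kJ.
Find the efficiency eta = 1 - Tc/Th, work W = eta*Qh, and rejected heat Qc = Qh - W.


eta = 1 - 369.1470/804.9640 = 0.5414
W = 0.5414 * 2593.9540 = 1404.3973 kJ
Qc = 2593.9540 - 1404.3973 = 1189.5567 kJ

eta = 54.1412%, W = 1404.3973 kJ, Qc = 1189.5567 kJ


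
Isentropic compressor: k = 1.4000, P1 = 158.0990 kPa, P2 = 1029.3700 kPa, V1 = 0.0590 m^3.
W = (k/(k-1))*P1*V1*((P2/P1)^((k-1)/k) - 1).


(k-1)/k = 0.2857
(P2/P1)^exp = 1.7079
W = 3.5000 * 158.0990 * 0.0590 * (1.7079 - 1) = 23.1120 kJ

23.1120 kJ


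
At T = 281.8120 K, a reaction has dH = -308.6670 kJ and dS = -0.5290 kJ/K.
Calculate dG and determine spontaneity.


T*dS = 281.8120 * -0.5290 = -149.0785 kJ
dG = -308.6670 + 149.0785 = -159.5885 kJ (spontaneous)

dG = -159.5885 kJ, spontaneous


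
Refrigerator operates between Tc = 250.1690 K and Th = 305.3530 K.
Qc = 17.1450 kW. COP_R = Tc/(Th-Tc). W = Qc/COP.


COP = 250.1690 / 55.1840 = 4.5334
W = 17.1450 / 4.5334 = 3.7820 kW

COP = 4.5334, W = 3.7820 kW


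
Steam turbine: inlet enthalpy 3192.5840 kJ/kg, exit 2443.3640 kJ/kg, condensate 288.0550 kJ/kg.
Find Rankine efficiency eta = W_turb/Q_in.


W = 749.2200 kJ/kg
Q_in = 2904.5290 kJ/kg
eta = 0.2579 = 25.7949%

eta = 25.7949%


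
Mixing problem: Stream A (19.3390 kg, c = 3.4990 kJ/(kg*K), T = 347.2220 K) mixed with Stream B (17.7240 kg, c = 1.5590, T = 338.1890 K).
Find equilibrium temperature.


num = 32840.2694
den = 95.2989
Tf = 344.6029 K

344.6029 K


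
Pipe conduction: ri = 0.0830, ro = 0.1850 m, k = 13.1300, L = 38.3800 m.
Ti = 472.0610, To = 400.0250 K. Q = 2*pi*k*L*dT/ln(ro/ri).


dT = 72.0360 K
ln(ro/ri) = 0.8015
Q = 2*pi*13.1300*38.3800*72.0360 / 0.8015 = 284568.8653 W

284568.8653 W


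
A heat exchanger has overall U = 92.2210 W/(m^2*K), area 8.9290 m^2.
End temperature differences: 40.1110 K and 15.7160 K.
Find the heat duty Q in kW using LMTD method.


LMTD = 26.0360 K
Q = 92.2210 * 8.9290 * 26.0360 = 21439.1311 W = 21.4391 kW

21.4391 kW


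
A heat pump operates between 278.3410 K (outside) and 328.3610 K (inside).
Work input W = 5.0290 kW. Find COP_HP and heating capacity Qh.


COP = 328.3610 / 50.0200 = 6.5646
Qh = 6.5646 * 5.0290 = 33.0133 kW

COP = 6.5646, Qh = 33.0133 kW


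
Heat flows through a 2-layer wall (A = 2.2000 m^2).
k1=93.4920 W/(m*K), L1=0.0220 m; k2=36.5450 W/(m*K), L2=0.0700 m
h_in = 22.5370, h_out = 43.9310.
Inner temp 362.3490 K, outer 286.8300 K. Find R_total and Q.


R_conv_in = 1/(22.5370*2.2000) = 0.0202
R_1 = 0.0220/(93.4920*2.2000) = 0.0001
R_2 = 0.0700/(36.5450*2.2000) = 0.0009
R_conv_out = 1/(43.9310*2.2000) = 0.0103
R_total = 0.0315 K/W
Q = 75.5190 / 0.0315 = 2397.9404 W

R_total = 0.0315 K/W, Q = 2397.9404 W


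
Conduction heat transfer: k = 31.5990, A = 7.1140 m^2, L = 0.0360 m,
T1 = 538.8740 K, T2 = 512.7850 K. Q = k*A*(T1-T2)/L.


dT = 26.0890 K
Q = 31.5990 * 7.1140 * 26.0890 / 0.0360 = 162907.8949 W

162907.8949 W


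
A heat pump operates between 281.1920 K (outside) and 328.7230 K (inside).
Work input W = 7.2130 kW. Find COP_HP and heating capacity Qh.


COP = 328.7230 / 47.5310 = 6.9160
Qh = 6.9160 * 7.2130 = 49.8849 kW

COP = 6.9160, Qh = 49.8849 kW


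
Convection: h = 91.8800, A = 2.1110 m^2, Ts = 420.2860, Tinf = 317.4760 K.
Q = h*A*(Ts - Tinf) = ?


dT = 102.8100 K
Q = 91.8800 * 2.1110 * 102.8100 = 19940.8919 W

19940.8919 W


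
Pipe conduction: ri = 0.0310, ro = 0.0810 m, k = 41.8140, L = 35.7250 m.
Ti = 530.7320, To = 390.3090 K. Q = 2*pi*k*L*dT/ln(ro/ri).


dT = 140.4230 K
ln(ro/ri) = 0.9605
Q = 2*pi*41.8140*35.7250*140.4230 / 0.9605 = 1372245.7783 W

1372245.7783 W


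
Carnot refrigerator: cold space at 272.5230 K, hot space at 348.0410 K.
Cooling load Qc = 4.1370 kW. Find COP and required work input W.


COP = 272.5230 / 75.5180 = 3.6087
W = 4.1370 / 3.6087 = 1.1464 kW

COP = 3.6087, W = 1.1464 kW


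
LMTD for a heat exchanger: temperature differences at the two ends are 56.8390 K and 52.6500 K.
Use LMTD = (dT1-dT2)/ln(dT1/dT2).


dT1/dT2 = 1.0796
ln(dT1/dT2) = 0.0766
LMTD = 4.1890 / 0.0766 = 54.7178 K

54.7178 K


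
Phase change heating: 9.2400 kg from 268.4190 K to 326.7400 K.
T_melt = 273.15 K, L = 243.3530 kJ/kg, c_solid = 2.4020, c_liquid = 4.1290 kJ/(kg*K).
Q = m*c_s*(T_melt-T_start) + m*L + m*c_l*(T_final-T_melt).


Q1 (sensible, solid) = 9.2400 * 2.4020 * 4.7310 = 105.0021 kJ
Q2 (latent) = 9.2400 * 243.3530 = 2248.5817 kJ
Q3 (sensible, liquid) = 9.2400 * 4.1290 * 53.5900 = 2044.5635 kJ
Q_total = 4398.1473 kJ

4398.1473 kJ


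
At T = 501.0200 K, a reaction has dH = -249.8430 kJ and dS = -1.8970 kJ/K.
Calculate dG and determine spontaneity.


T*dS = 501.0200 * -1.8970 = -950.4349 kJ
dG = -249.8430 + 950.4349 = 700.5919 kJ (non-spontaneous)

dG = 700.5919 kJ, non-spontaneous


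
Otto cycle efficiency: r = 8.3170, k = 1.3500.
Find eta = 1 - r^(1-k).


r^(k-1) = 2.0989
eta = 1 - 1/2.0989 = 0.5236 = 52.3556%

52.3556%


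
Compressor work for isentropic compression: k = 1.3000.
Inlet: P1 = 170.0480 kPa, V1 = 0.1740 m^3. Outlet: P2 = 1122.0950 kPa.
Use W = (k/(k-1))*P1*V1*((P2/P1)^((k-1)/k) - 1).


(k-1)/k = 0.2308
(P2/P1)^exp = 1.5456
W = 4.3333 * 170.0480 * 0.1740 * (1.5456 - 1) = 69.9587 kJ

69.9587 kJ


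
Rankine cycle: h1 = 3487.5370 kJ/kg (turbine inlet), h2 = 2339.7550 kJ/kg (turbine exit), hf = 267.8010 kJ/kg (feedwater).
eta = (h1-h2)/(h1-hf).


W = 1147.7820 kJ/kg
Q_in = 3219.7360 kJ/kg
eta = 0.3565 = 35.6483%

eta = 35.6483%


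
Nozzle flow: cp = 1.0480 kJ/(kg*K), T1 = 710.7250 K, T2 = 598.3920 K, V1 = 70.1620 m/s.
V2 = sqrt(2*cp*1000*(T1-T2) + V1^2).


dT = 112.3330 K
2*cp*1000*dT = 235449.9680
V1^2 = 4922.7062
V2 = sqrt(240372.6742) = 490.2782 m/s

490.2782 m/s


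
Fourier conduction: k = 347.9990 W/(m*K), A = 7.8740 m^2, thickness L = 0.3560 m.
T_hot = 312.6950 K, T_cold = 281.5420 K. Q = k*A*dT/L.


dT = 31.1530 K
Q = 347.9990 * 7.8740 * 31.1530 / 0.3560 = 239785.7021 W

239785.7021 W


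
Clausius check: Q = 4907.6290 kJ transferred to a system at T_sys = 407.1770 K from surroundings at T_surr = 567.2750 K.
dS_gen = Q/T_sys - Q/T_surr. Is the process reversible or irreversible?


dS_sys = 4907.6290/407.1770 = 12.0528 kJ/K
dS_surr = -4907.6290/567.2750 = -8.6512 kJ/K
dS_gen = 12.0528 - 8.6512 = 3.4016 kJ/K (irreversible)

dS_gen = 3.4016 kJ/K, irreversible


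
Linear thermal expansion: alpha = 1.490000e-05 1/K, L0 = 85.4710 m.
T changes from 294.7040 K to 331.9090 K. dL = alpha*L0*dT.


dT = 37.2050 K
dL = 1.490000e-05 * 85.4710 * 37.2050 = 0.047381 m
L_final = 85.518381 m

dL = 0.047381 m


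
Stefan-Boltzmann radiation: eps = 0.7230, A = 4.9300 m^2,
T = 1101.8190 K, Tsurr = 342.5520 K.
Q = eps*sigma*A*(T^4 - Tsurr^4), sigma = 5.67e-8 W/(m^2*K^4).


T^4 = 1.4738e+12
Tsurr^4 = 1.3769e+10
Q = 0.7230 * 5.67e-8 * 4.9300 * 1.4600e+12 = 295075.2733 W

295075.2733 W


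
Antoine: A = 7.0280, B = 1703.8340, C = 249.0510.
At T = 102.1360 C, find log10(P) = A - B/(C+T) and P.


C+T = 351.1870
B/(C+T) = 4.8516
log10(P) = 7.0280 - 4.8516 = 2.1764
P = 10^2.1764 = 150.0918 mmHg

150.0918 mmHg


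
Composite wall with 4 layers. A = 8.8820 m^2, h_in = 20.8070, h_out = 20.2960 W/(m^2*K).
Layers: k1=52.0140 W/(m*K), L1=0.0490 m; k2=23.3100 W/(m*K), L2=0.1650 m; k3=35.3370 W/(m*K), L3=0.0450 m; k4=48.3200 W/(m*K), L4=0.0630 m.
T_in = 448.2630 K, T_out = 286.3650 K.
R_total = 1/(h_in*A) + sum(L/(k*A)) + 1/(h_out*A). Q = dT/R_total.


R_conv_in = 1/(20.8070*8.8820) = 0.0054
R_1 = 0.0490/(52.0140*8.8820) = 0.0001
R_2 = 0.1650/(23.3100*8.8820) = 0.0008
R_3 = 0.0450/(35.3370*8.8820) = 0.0001
R_4 = 0.0630/(48.3200*8.8820) = 0.0001
R_conv_out = 1/(20.2960*8.8820) = 0.0055
R_total = 0.0122 K/W
Q = 161.8980 / 0.0122 = 13323.3255 W

R_total = 0.0122 K/W, Q = 13323.3255 W


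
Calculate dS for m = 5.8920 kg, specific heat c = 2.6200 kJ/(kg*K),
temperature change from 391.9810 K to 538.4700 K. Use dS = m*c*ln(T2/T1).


T2/T1 = 1.3737
ln(T2/T1) = 0.3175
dS = 5.8920 * 2.6200 * 0.3175 = 4.9015 kJ/K

4.9015 kJ/K


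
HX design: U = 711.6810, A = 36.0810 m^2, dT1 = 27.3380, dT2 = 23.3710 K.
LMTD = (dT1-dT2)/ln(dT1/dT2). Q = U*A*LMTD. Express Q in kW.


LMTD = 25.3027 K
Q = 711.6810 * 36.0810 * 25.3027 = 649726.6229 W = 649.7266 kW

649.7266 kW


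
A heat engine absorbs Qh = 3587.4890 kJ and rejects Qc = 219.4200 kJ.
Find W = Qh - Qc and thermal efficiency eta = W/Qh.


W = 3587.4890 - 219.4200 = 3368.0690 kJ
eta = 3368.0690 / 3587.4890 = 0.9388 = 93.8837%

W = 3368.0690 kJ, eta = 93.8837%


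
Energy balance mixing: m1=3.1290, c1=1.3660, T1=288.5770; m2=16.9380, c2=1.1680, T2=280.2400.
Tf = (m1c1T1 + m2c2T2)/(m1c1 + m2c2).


num = 6777.5914
den = 24.0578
Tf = 281.7212 K

281.7212 K


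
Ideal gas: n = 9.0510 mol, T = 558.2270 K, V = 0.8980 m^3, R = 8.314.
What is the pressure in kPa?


P = nRT/V = 9.0510 * 8.314 * 558.2270 / 0.8980
= 42006.5896 / 0.8980 = 46777.9394 Pa = 46.7779 kPa

46.7779 kPa


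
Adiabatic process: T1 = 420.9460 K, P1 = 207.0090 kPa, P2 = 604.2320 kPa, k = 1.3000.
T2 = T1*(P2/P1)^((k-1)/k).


(k-1)/k = 0.2308
(P2/P1)^exp = 1.2804
T2 = 420.9460 * 1.2804 = 538.9936 K

538.9936 K


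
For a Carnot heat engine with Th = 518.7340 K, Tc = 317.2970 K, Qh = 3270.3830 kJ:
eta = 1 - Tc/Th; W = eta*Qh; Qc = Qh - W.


eta = 1 - 317.2970/518.7340 = 0.3883
W = 0.3883 * 3270.3830 = 1269.9691 kJ
Qc = 3270.3830 - 1269.9691 = 2000.4139 kJ

eta = 38.8324%, W = 1269.9691 kJ, Qc = 2000.4139 kJ


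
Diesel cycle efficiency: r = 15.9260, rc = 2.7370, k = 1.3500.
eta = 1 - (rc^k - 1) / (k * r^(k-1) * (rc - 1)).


r^(k-1) = 2.6347
rc^k = 3.8933
eta = 0.5317 = 53.1697%

53.1697%


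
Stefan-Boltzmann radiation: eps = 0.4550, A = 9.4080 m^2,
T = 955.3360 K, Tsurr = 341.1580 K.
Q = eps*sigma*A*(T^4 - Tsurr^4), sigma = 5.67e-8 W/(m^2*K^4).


T^4 = 8.3296e+11
Tsurr^4 = 1.3546e+10
Q = 0.4550 * 5.67e-8 * 9.4080 * 8.1941e+11 = 198881.9615 W

198881.9615 W


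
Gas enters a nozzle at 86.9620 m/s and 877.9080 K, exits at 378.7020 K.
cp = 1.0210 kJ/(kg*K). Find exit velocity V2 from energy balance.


dT = 499.2060 K
2*cp*1000*dT = 1019378.6520
V1^2 = 7562.3894
V2 = sqrt(1026941.0414) = 1013.3810 m/s

1013.3810 m/s


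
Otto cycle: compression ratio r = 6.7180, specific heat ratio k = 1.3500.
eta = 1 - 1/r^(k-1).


r^(k-1) = 1.9478
eta = 1 - 1/1.9478 = 0.4866 = 48.6588%

48.6588%


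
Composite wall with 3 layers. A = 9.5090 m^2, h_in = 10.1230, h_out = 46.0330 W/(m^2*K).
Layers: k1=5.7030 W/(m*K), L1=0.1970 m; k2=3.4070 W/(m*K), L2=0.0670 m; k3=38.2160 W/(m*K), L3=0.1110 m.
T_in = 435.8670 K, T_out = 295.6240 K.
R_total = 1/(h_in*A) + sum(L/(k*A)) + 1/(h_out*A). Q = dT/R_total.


R_conv_in = 1/(10.1230*9.5090) = 0.0104
R_1 = 0.1970/(5.7030*9.5090) = 0.0036
R_2 = 0.0670/(3.4070*9.5090) = 0.0021
R_3 = 0.1110/(38.2160*9.5090) = 0.0003
R_conv_out = 1/(46.0330*9.5090) = 0.0023
R_total = 0.0187 K/W
Q = 140.2430 / 0.0187 = 7507.9287 W

R_total = 0.0187 K/W, Q = 7507.9287 W


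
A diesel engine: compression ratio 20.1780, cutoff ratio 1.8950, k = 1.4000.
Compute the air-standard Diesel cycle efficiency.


r^(k-1) = 3.3262
rc^k = 2.4471
eta = 0.6528 = 65.2785%

65.2785%


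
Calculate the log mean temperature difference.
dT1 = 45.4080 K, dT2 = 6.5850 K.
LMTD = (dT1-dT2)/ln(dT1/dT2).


dT1/dT2 = 6.8957
ln(dT1/dT2) = 1.9309
LMTD = 38.8230 / 1.9309 = 20.1062 K

20.1062 K


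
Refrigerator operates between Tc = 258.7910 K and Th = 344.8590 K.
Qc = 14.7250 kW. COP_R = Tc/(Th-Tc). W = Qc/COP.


COP = 258.7910 / 86.0680 = 3.0068
W = 14.7250 / 3.0068 = 4.8972 kW

COP = 3.0068, W = 4.8972 kW


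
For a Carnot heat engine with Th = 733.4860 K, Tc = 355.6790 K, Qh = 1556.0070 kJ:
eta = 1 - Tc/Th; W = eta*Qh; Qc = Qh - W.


eta = 1 - 355.6790/733.4860 = 0.5151
W = 0.5151 * 1556.0070 = 801.4745 kJ
Qc = 1556.0070 - 801.4745 = 754.5325 kJ

eta = 51.5084%, W = 801.4745 kJ, Qc = 754.5325 kJ


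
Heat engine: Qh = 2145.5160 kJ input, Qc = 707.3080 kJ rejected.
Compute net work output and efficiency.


W = 2145.5160 - 707.3080 = 1438.2080 kJ
eta = 1438.2080 / 2145.5160 = 0.6703 = 67.0332%

W = 1438.2080 kJ, eta = 67.0332%


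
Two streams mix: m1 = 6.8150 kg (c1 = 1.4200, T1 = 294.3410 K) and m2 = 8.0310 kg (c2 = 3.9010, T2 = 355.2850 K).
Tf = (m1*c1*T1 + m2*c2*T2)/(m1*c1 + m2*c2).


num = 13979.1254
den = 41.0062
Tf = 340.9025 K

340.9025 K


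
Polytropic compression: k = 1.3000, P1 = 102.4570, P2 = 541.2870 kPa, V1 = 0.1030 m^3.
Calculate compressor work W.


(k-1)/k = 0.2308
(P2/P1)^exp = 1.4683
W = 4.3333 * 102.4570 * 0.1030 * (1.4683 - 1) = 21.4161 kJ

21.4161 kJ


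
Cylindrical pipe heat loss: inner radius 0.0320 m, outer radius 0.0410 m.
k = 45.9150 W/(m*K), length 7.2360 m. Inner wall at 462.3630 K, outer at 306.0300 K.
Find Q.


dT = 156.3330 K
ln(ro/ri) = 0.2478
Q = 2*pi*45.9150*7.2360*156.3330 / 0.2478 = 1316797.5168 W

1316797.5168 W


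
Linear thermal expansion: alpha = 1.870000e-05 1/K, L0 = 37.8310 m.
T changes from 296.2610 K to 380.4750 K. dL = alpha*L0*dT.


dT = 84.2140 K
dL = 1.870000e-05 * 37.8310 * 84.2140 = 0.059576 m
L_final = 37.890576 m

dL = 0.059576 m


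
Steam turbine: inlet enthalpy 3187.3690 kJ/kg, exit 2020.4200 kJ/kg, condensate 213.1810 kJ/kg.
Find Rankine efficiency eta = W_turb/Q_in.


W = 1166.9490 kJ/kg
Q_in = 2974.1880 kJ/kg
eta = 0.3924 = 39.2359%

eta = 39.2359%


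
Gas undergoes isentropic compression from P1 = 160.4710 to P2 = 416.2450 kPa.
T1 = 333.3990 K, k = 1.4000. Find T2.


(k-1)/k = 0.2857
(P2/P1)^exp = 1.3130
T2 = 333.3990 * 1.3130 = 437.7604 K

437.7604 K


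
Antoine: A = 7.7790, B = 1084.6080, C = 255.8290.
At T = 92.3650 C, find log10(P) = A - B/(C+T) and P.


C+T = 348.1940
B/(C+T) = 3.1150
log10(P) = 7.7790 - 3.1150 = 4.6640
P = 10^4.6640 = 46136.7334 mmHg

46136.7334 mmHg


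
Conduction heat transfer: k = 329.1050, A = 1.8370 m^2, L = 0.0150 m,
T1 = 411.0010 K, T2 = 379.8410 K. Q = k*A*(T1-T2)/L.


dT = 31.1600 K
Q = 329.1050 * 1.8370 * 31.1600 / 0.0150 = 1255884.8651 W

1255884.8651 W


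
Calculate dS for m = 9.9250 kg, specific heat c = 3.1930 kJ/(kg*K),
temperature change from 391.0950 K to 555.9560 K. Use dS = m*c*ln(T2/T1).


T2/T1 = 1.4215
ln(T2/T1) = 0.3517
dS = 9.9250 * 3.1930 * 0.3517 = 11.1468 kJ/K

11.1468 kJ/K


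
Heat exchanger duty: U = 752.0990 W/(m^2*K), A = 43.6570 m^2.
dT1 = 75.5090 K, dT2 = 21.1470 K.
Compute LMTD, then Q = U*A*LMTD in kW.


LMTD = 42.7121 K
Q = 752.0990 * 43.6570 * 42.7121 = 1402425.8972 W = 1402.4259 kW

1402.4259 kW


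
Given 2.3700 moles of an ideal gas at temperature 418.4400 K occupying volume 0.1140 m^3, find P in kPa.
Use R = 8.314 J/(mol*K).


P = nRT/V = 2.3700 * 8.314 * 418.4400 / 0.1140
= 8245.0171 / 0.1140 = 72324.7112 Pa = 72.3247 kPa

72.3247 kPa


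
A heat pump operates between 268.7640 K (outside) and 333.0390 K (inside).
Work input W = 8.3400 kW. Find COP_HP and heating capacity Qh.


COP = 333.0390 / 64.2750 = 5.1815
Qh = 5.1815 * 8.3400 = 43.2135 kW

COP = 5.1815, Qh = 43.2135 kW


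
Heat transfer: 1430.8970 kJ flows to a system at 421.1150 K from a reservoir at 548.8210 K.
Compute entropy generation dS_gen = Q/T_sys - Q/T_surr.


dS_sys = 1430.8970/421.1150 = 3.3979 kJ/K
dS_surr = -1430.8970/548.8210 = -2.6072 kJ/K
dS_gen = 3.3979 - 2.6072 = 0.7907 kJ/K (irreversible)

dS_gen = 0.7907 kJ/K, irreversible


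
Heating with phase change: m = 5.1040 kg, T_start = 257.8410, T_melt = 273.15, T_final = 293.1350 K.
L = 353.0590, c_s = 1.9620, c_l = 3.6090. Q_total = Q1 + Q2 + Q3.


Q1 (sensible, solid) = 5.1040 * 1.9620 * 15.3090 = 153.3051 kJ
Q2 (latent) = 5.1040 * 353.0590 = 1802.0131 kJ
Q3 (sensible, liquid) = 5.1040 * 3.6090 * 19.9850 = 368.1304 kJ
Q_total = 2323.4486 kJ

2323.4486 kJ


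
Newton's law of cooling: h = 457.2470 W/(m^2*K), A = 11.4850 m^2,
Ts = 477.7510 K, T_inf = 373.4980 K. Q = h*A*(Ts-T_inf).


dT = 104.2530 K
Q = 457.2470 * 11.4850 * 104.2530 = 547482.7316 W

547482.7316 W


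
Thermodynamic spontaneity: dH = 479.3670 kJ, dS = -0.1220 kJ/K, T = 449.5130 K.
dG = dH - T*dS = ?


T*dS = 449.5130 * -0.1220 = -54.8406 kJ
dG = 479.3670 + 54.8406 = 534.2076 kJ (non-spontaneous)

dG = 534.2076 kJ, non-spontaneous


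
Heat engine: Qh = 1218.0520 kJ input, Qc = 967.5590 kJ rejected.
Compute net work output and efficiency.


W = 1218.0520 - 967.5590 = 250.4930 kJ
eta = 250.4930 / 1218.0520 = 0.2057 = 20.5650%

W = 250.4930 kJ, eta = 20.5650%


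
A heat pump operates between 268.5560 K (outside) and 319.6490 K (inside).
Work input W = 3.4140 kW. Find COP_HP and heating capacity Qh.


COP = 319.6490 / 51.0930 = 6.2562
Qh = 6.2562 * 3.4140 = 21.3587 kW

COP = 6.2562, Qh = 21.3587 kW


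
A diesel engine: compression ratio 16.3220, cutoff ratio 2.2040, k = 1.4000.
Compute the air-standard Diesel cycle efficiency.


r^(k-1) = 3.0557
rc^k = 3.0234
eta = 0.6072 = 60.7157%

60.7157%


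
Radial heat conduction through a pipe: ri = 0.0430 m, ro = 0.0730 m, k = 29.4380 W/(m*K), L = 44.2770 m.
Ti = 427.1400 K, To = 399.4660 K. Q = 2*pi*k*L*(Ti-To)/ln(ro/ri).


dT = 27.6740 K
ln(ro/ri) = 0.5293
Q = 2*pi*29.4380*44.2770*27.6740 / 0.5293 = 428222.7878 W

428222.7878 W


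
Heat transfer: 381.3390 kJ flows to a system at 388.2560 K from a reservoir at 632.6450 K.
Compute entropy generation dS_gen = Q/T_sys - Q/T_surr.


dS_sys = 381.3390/388.2560 = 0.9822 kJ/K
dS_surr = -381.3390/632.6450 = -0.6028 kJ/K
dS_gen = 0.9822 - 0.6028 = 0.3794 kJ/K (irreversible)

dS_gen = 0.3794 kJ/K, irreversible


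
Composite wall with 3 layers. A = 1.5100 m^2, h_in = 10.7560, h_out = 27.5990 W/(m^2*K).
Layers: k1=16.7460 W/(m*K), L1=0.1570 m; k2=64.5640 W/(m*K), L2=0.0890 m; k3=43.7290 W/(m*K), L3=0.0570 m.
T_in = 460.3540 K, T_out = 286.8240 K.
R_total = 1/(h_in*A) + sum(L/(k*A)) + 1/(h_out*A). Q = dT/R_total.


R_conv_in = 1/(10.7560*1.5100) = 0.0616
R_1 = 0.1570/(16.7460*1.5100) = 0.0062
R_2 = 0.0890/(64.5640*1.5100) = 0.0009
R_3 = 0.0570/(43.7290*1.5100) = 0.0009
R_conv_out = 1/(27.5990*1.5100) = 0.0240
R_total = 0.0936 K/W
Q = 173.5300 / 0.0936 = 1854.9256 W

R_total = 0.0936 K/W, Q = 1854.9256 W


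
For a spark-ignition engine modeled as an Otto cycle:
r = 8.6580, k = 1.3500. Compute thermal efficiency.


r^(k-1) = 2.1286
eta = 1 - 1/2.1286 = 0.5302 = 53.0210%

53.0210%


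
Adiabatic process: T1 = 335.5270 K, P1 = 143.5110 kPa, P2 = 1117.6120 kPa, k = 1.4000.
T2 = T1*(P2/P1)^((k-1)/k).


(k-1)/k = 0.2857
(P2/P1)^exp = 1.7976
T2 = 335.5270 * 1.7976 = 603.1355 K

603.1355 K


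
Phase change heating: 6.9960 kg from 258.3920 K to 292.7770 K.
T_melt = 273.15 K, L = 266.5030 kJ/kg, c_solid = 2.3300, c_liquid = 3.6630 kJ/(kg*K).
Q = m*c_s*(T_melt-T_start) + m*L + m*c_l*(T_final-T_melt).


Q1 (sensible, solid) = 6.9960 * 2.3300 * 14.7580 = 240.5654 kJ
Q2 (latent) = 6.9960 * 266.5030 = 1864.4550 kJ
Q3 (sensible, liquid) = 6.9960 * 3.6630 * 19.6270 = 502.9683 kJ
Q_total = 2607.9888 kJ

2607.9888 kJ


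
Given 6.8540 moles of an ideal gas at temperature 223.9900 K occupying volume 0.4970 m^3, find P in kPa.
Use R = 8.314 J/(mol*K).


P = nRT/V = 6.8540 * 8.314 * 223.9900 / 0.4970
= 12763.8811 / 0.4970 = 25681.8533 Pa = 25.6819 kPa

25.6819 kPa


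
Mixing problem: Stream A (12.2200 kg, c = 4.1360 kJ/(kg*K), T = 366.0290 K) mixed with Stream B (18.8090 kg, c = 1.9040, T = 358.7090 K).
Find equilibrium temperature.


num = 31346.0157
den = 86.3543
Tf = 362.9933 K

362.9933 K


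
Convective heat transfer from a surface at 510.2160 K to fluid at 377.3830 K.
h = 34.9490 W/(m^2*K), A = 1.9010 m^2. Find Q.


dT = 132.8330 K
Q = 34.9490 * 1.9010 * 132.8330 = 8825.1654 W

8825.1654 W


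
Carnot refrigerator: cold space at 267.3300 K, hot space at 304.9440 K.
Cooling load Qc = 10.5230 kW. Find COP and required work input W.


COP = 267.3300 / 37.6140 = 7.1072
W = 10.5230 / 7.1072 = 1.4806 kW

COP = 7.1072, W = 1.4806 kW


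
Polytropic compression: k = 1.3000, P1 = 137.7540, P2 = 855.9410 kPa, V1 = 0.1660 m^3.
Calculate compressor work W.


(k-1)/k = 0.2308
(P2/P1)^exp = 1.5243
W = 4.3333 * 137.7540 * 0.1660 * (1.5243 - 1) = 51.9562 kJ

51.9562 kJ


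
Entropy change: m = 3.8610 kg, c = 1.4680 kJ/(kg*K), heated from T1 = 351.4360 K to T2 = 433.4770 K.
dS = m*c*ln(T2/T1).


T2/T1 = 1.2334
ln(T2/T1) = 0.2098
dS = 3.8610 * 1.4680 * 0.2098 = 1.1892 kJ/K

1.1892 kJ/K


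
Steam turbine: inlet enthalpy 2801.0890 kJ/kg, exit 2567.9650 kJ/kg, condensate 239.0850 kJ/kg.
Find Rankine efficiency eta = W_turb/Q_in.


W = 233.1240 kJ/kg
Q_in = 2562.0040 kJ/kg
eta = 0.0910 = 9.0993%

eta = 9.0993%


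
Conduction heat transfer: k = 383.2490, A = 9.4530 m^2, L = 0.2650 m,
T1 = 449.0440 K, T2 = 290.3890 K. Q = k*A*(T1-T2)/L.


dT = 158.6550 K
Q = 383.2490 * 9.4530 * 158.6550 / 0.2650 = 2168995.1340 W

2168995.1340 W


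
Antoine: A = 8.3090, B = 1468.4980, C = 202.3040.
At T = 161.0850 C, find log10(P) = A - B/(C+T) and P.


C+T = 363.3890
B/(C+T) = 4.0411
log10(P) = 8.3090 - 4.0411 = 4.2679
P = 10^4.2679 = 18530.2607 mmHg

18530.2607 mmHg


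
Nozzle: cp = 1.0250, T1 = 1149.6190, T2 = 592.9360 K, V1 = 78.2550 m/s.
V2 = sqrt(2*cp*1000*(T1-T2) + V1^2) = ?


dT = 556.6830 K
2*cp*1000*dT = 1141200.1500
V1^2 = 6123.8450
V2 = sqrt(1147323.9950) = 1071.1321 m/s

1071.1321 m/s


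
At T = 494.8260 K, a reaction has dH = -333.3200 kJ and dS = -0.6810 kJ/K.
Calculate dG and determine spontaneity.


T*dS = 494.8260 * -0.6810 = -336.9765 kJ
dG = -333.3200 + 336.9765 = 3.6565 kJ (non-spontaneous)

dG = 3.6565 kJ, non-spontaneous


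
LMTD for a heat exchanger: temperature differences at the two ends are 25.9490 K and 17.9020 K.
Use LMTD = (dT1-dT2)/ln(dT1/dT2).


dT1/dT2 = 1.4495
ln(dT1/dT2) = 0.3712
LMTD = 8.0470 / 0.3712 = 21.6771 K

21.6771 K


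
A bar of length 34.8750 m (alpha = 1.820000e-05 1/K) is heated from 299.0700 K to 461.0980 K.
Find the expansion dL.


dT = 162.0280 K
dL = 1.820000e-05 * 34.8750 * 162.0280 = 0.102843 m
L_final = 34.977843 m

dL = 0.102843 m


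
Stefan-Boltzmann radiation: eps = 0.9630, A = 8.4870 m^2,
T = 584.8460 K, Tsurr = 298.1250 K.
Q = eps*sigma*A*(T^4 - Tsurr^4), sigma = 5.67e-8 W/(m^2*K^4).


T^4 = 1.1699e+11
Tsurr^4 = 7.8994e+09
Q = 0.9630 * 5.67e-8 * 8.4870 * 1.0910e+11 = 50555.6301 W

50555.6301 W


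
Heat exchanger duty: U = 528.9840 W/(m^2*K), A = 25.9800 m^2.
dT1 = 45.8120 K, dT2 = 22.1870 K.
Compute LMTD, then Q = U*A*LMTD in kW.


LMTD = 32.5844 K
Q = 528.9840 * 25.9800 * 32.5844 = 447807.9635 W = 447.8080 kW

447.8080 kW


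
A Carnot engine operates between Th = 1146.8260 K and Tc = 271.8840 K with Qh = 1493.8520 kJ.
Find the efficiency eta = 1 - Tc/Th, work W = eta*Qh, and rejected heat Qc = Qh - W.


eta = 1 - 271.8840/1146.8260 = 0.7629
W = 0.7629 * 1493.8520 = 1139.6967 kJ
Qc = 1493.8520 - 1139.6967 = 354.1553 kJ

eta = 76.2925%, W = 1139.6967 kJ, Qc = 354.1553 kJ


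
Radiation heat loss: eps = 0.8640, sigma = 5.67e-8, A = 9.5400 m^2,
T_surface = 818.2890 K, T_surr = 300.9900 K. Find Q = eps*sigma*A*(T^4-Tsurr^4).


T^4 = 4.4836e+11
Tsurr^4 = 8.2075e+09
Q = 0.8640 * 5.67e-8 * 9.5400 * 4.4015e+11 = 205706.6776 W

205706.6776 W


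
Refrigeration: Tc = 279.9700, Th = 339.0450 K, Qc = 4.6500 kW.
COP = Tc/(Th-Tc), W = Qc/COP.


COP = 279.9700 / 59.0750 = 4.7392
W = 4.6500 / 4.7392 = 0.9812 kW

COP = 4.7392, W = 0.9812 kW


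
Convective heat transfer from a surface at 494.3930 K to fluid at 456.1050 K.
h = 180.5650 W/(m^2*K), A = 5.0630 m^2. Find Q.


dT = 38.2880 K
Q = 180.5650 * 5.0630 * 38.2880 = 35002.9124 W

35002.9124 W


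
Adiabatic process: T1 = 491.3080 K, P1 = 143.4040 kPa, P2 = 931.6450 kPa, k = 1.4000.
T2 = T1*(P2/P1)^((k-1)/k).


(k-1)/k = 0.2857
(P2/P1)^exp = 1.7069
T2 = 491.3080 * 1.7069 = 838.5921 K

838.5921 K


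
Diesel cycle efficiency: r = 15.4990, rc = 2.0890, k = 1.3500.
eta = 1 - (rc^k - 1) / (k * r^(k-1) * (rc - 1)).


r^(k-1) = 2.6098
rc^k = 2.7034
eta = 0.5560 = 55.6024%

55.6024%


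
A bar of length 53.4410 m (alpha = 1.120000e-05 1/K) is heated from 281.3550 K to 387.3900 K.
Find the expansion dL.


dT = 106.0350 K
dL = 1.120000e-05 * 53.4410 * 106.0350 = 0.063466 m
L_final = 53.504466 m

dL = 0.063466 m


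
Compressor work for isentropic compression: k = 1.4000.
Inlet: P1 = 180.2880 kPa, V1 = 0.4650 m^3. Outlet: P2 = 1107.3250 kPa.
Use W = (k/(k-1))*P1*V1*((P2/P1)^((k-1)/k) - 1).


(k-1)/k = 0.2857
(P2/P1)^exp = 1.6797
W = 3.5000 * 180.2880 * 0.4650 * (1.6797 - 1) = 199.4358 kJ

199.4358 kJ


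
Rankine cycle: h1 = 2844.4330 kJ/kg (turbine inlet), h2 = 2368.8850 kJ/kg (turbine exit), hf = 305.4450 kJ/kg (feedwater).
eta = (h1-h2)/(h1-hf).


W = 475.5480 kJ/kg
Q_in = 2538.9880 kJ/kg
eta = 0.1873 = 18.7298%

eta = 18.7298%


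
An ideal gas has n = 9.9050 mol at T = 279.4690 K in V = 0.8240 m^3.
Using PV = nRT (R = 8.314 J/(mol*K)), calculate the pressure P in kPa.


P = nRT/V = 9.9050 * 8.314 * 279.4690 / 0.8240
= 23014.3197 / 0.8240 = 27929.9996 Pa = 27.9300 kPa

27.9300 kPa


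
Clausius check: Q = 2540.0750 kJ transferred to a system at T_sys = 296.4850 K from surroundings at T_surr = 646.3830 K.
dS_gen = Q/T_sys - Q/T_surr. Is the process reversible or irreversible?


dS_sys = 2540.0750/296.4850 = 8.5673 kJ/K
dS_surr = -2540.0750/646.3830 = -3.9297 kJ/K
dS_gen = 8.5673 - 3.9297 = 4.6376 kJ/K (irreversible)

dS_gen = 4.6376 kJ/K, irreversible


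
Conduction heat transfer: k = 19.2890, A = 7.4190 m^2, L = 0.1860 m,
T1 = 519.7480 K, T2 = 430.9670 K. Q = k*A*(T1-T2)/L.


dT = 88.7810 K
Q = 19.2890 * 7.4190 * 88.7810 / 0.1860 = 68306.5220 W

68306.5220 W


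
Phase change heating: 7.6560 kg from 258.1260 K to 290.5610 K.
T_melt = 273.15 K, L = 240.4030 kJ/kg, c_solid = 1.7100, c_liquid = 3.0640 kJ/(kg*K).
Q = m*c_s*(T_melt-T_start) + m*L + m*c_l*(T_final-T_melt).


Q1 (sensible, solid) = 7.6560 * 1.7100 * 15.0240 = 196.6906 kJ
Q2 (latent) = 7.6560 * 240.4030 = 1840.5254 kJ
Q3 (sensible, liquid) = 7.6560 * 3.0640 * 17.4110 = 408.4270 kJ
Q_total = 2445.6429 kJ

2445.6429 kJ


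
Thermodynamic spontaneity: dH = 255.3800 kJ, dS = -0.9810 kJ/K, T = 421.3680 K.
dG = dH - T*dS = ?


T*dS = 421.3680 * -0.9810 = -413.3620 kJ
dG = 255.3800 + 413.3620 = 668.7420 kJ (non-spontaneous)

dG = 668.7420 kJ, non-spontaneous


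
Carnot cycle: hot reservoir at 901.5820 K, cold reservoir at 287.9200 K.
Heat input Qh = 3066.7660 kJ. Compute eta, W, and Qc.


eta = 1 - 287.9200/901.5820 = 0.6807
W = 0.6807 * 3066.7660 = 2087.3950 kJ
Qc = 3066.7660 - 2087.3950 = 979.3710 kJ

eta = 68.0650%, W = 2087.3950 kJ, Qc = 979.3710 kJ


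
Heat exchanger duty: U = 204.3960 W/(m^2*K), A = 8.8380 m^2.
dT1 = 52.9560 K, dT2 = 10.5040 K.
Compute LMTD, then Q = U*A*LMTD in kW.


LMTD = 26.2421 K
Q = 204.3960 * 8.8380 * 26.2421 = 47405.1093 W = 47.4051 kW

47.4051 kW


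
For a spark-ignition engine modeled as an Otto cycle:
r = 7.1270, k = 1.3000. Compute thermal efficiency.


r^(k-1) = 1.8025
eta = 1 - 1/1.8025 = 0.4452 = 44.5211%

44.5211%


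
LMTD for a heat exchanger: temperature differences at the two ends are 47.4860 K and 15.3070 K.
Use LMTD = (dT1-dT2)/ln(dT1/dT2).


dT1/dT2 = 3.1022
ln(dT1/dT2) = 1.1321
LMTD = 32.1790 / 1.1321 = 28.4235 K

28.4235 K


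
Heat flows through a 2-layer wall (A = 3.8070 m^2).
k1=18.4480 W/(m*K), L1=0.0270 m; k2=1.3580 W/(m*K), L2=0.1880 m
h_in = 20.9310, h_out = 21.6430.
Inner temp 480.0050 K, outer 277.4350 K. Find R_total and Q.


R_conv_in = 1/(20.9310*3.8070) = 0.0125
R_1 = 0.0270/(18.4480*3.8070) = 0.0004
R_2 = 0.1880/(1.3580*3.8070) = 0.0364
R_conv_out = 1/(21.6430*3.8070) = 0.0121
R_total = 0.0614 K/W
Q = 202.5700 / 0.0614 = 3297.3096 W

R_total = 0.0614 K/W, Q = 3297.3096 W


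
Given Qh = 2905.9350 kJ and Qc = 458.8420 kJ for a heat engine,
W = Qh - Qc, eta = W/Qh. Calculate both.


W = 2905.9350 - 458.8420 = 2447.0930 kJ
eta = 2447.0930 / 2905.9350 = 0.8421 = 84.2102%

W = 2447.0930 kJ, eta = 84.2102%


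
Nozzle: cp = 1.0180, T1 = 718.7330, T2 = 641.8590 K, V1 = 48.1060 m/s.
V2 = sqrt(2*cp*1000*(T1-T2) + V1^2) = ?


dT = 76.8740 K
2*cp*1000*dT = 156515.4640
V1^2 = 2314.1872
V2 = sqrt(158829.6512) = 398.5344 m/s

398.5344 m/s


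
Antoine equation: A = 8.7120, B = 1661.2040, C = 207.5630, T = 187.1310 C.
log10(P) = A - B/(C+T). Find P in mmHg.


C+T = 394.6940
B/(C+T) = 4.2088
log10(P) = 8.7120 - 4.2088 = 4.5032
P = 10^4.5032 = 31853.6889 mmHg

31853.6889 mmHg


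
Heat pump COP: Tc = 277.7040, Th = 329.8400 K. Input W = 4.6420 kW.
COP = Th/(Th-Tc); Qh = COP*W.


COP = 329.8400 / 52.1360 = 6.3265
Qh = 6.3265 * 4.6420 = 29.3678 kW

COP = 6.3265, Qh = 29.3678 kW


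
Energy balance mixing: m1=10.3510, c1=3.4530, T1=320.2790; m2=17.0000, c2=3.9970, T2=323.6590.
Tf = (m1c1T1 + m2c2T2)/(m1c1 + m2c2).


num = 33439.7184
den = 103.6910
Tf = 322.4939 K

322.4939 K


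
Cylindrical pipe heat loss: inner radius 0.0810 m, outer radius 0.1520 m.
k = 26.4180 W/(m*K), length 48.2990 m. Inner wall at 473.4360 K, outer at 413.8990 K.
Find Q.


dT = 59.5370 K
ln(ro/ri) = 0.6294
Q = 2*pi*26.4180*48.2990*59.5370 / 0.6294 = 758326.9829 W

758326.9829 W


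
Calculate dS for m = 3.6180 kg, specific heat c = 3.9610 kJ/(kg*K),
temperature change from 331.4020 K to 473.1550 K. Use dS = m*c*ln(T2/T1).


T2/T1 = 1.4277
ln(T2/T1) = 0.3561
dS = 3.6180 * 3.9610 * 0.3561 = 5.1031 kJ/K

5.1031 kJ/K


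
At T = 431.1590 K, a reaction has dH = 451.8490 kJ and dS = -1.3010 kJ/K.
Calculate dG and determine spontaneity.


T*dS = 431.1590 * -1.3010 = -560.9379 kJ
dG = 451.8490 + 560.9379 = 1012.7869 kJ (non-spontaneous)

dG = 1012.7869 kJ, non-spontaneous


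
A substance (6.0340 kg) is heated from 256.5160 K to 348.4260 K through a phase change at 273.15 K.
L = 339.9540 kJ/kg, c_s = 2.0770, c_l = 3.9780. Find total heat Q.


Q1 (sensible, solid) = 6.0340 * 2.0770 * 16.6340 = 208.4676 kJ
Q2 (latent) = 6.0340 * 339.9540 = 2051.2824 kJ
Q3 (sensible, liquid) = 6.0340 * 3.9780 * 75.2760 = 1806.8688 kJ
Q_total = 4066.6188 kJ

4066.6188 kJ


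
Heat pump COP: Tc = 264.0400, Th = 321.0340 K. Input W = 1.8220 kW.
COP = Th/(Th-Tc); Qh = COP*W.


COP = 321.0340 / 56.9940 = 5.6328
Qh = 5.6328 * 1.8220 = 10.2629 kW

COP = 5.6328, Qh = 10.2629 kW


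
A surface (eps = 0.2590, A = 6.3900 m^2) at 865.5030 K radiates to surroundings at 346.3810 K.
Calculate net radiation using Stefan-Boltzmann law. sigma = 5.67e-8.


T^4 = 5.6114e+11
Tsurr^4 = 1.4395e+10
Q = 0.2590 * 5.67e-8 * 6.3900 * 5.4675e+11 = 51306.4002 W

51306.4002 W


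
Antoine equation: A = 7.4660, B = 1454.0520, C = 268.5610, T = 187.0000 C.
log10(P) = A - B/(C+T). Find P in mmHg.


C+T = 455.5610
B/(C+T) = 3.1918
log10(P) = 7.4660 - 3.1918 = 4.2742
P = 10^4.2742 = 18802.5470 mmHg

18802.5470 mmHg


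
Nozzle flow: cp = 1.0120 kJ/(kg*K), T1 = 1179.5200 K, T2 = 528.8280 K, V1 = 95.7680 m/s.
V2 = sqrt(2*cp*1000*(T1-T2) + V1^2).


dT = 650.6920 K
2*cp*1000*dT = 1317000.6080
V1^2 = 9171.5098
V2 = sqrt(1326172.1178) = 1151.5955 m/s

1151.5955 m/s


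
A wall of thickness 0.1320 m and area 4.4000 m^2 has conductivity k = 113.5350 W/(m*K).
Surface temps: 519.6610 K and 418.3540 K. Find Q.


dT = 101.3070 K
Q = 113.5350 * 4.4000 * 101.3070 / 0.1320 = 383396.3415 W

383396.3415 W


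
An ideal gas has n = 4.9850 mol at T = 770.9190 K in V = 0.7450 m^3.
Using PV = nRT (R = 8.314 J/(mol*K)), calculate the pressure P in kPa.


P = nRT/V = 4.9850 * 8.314 * 770.9190 / 0.7450
= 31950.9615 / 0.7450 = 42887.1967 Pa = 42.8872 kPa

42.8872 kPa


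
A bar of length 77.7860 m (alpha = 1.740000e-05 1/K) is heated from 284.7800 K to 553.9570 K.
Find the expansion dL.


dT = 269.1770 K
dL = 1.740000e-05 * 77.7860 * 269.1770 = 0.364325 m
L_final = 78.150325 m

dL = 0.364325 m


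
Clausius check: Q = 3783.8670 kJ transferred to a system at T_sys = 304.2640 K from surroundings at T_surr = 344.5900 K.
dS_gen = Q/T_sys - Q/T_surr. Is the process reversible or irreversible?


dS_sys = 3783.8670/304.2640 = 12.4361 kJ/K
dS_surr = -3783.8670/344.5900 = -10.9808 kJ/K
dS_gen = 12.4361 - 10.9808 = 1.4554 kJ/K (irreversible)

dS_gen = 1.4554 kJ/K, irreversible


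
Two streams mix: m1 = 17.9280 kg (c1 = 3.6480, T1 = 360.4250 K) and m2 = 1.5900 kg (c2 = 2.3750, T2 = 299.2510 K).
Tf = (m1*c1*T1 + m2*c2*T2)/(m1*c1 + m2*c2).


num = 24702.3260
den = 69.1776
Tf = 357.0856 K

357.0856 K


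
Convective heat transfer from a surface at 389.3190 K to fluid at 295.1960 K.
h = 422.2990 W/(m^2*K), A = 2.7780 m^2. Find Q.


dT = 94.1230 K
Q = 422.2990 * 2.7780 * 94.1230 = 110420.0795 W

110420.0795 W


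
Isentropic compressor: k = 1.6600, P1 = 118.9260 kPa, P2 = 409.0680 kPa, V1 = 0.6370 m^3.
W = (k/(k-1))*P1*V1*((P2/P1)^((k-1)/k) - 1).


(k-1)/k = 0.3976
(P2/P1)^exp = 1.6342
W = 2.5152 * 118.9260 * 0.6370 * (1.6342 - 1) = 120.8456 kJ

120.8456 kJ


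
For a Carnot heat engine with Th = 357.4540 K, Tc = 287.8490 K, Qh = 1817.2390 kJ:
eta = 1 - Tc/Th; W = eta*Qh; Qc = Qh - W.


eta = 1 - 287.8490/357.4540 = 0.1947
W = 0.1947 * 1817.2390 = 353.8607 kJ
Qc = 1817.2390 - 353.8607 = 1463.3783 kJ

eta = 19.4724%, W = 353.8607 kJ, Qc = 1463.3783 kJ


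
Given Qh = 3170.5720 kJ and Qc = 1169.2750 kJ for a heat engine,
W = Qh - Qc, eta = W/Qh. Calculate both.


W = 3170.5720 - 1169.2750 = 2001.2970 kJ
eta = 2001.2970 / 3170.5720 = 0.6312 = 63.1210%

W = 2001.2970 kJ, eta = 63.1210%


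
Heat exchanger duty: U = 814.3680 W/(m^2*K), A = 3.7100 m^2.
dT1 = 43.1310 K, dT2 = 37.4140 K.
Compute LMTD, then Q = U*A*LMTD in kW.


LMTD = 40.2048 K
Q = 814.3680 * 3.7100 * 40.2048 = 121470.9074 W = 121.4709 kW

121.4709 kW


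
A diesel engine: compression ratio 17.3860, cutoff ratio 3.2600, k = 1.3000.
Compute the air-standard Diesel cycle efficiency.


r^(k-1) = 2.3554
rc^k = 4.6471
eta = 0.4730 = 47.2968%

47.2968%


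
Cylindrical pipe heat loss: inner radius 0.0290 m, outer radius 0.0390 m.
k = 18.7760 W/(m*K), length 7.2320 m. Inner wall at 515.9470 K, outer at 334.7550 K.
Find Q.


dT = 181.1920 K
ln(ro/ri) = 0.2963
Q = 2*pi*18.7760*7.2320*181.1920 / 0.2963 = 521793.7066 W

521793.7066 W


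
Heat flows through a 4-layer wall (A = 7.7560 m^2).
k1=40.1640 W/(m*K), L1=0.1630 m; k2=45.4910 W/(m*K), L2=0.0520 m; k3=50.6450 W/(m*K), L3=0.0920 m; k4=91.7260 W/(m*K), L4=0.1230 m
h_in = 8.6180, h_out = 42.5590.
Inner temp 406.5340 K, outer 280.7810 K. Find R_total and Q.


R_conv_in = 1/(8.6180*7.7560) = 0.0150
R_1 = 0.1630/(40.1640*7.7560) = 0.0005
R_2 = 0.0520/(45.4910*7.7560) = 0.0001
R_3 = 0.0920/(50.6450*7.7560) = 0.0002
R_4 = 0.1230/(91.7260*7.7560) = 0.0002
R_conv_out = 1/(42.5590*7.7560) = 0.0030
R_total = 0.0191 K/W
Q = 125.7530 / 0.0191 = 6594.9514 W

R_total = 0.0191 K/W, Q = 6594.9514 W


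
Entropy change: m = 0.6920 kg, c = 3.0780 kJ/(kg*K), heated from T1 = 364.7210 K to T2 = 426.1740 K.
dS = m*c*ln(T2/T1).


T2/T1 = 1.1685
ln(T2/T1) = 0.1557
dS = 0.6920 * 3.0780 * 0.1557 = 0.3317 kJ/K

0.3317 kJ/K


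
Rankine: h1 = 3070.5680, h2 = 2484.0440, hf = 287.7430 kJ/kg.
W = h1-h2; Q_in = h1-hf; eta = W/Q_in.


W = 586.5240 kJ/kg
Q_in = 2782.8250 kJ/kg
eta = 0.2108 = 21.0766%

eta = 21.0766%


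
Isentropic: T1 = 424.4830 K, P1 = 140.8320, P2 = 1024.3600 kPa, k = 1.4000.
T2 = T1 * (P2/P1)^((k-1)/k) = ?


(k-1)/k = 0.2857
(P2/P1)^exp = 1.7628
T2 = 424.4830 * 1.7628 = 748.2986 K

748.2986 K


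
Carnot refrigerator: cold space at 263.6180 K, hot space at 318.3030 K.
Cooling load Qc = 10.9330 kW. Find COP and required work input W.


COP = 263.6180 / 54.6850 = 4.8207
W = 10.9330 / 4.8207 = 2.2679 kW

COP = 4.8207, W = 2.2679 kW


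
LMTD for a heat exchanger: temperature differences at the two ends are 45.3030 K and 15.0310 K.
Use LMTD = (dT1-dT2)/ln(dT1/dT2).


dT1/dT2 = 3.0140
ln(dT1/dT2) = 1.1033
LMTD = 30.2720 / 1.1033 = 27.4387 K

27.4387 K


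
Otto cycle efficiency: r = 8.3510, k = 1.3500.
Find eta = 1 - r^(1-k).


r^(k-1) = 2.1019
eta = 1 - 1/2.1019 = 0.5242 = 52.4236%

52.4236%


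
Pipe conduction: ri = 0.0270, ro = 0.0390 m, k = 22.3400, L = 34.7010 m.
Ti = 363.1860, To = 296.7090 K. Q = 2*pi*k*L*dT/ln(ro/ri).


dT = 66.4770 K
ln(ro/ri) = 0.3677
Q = 2*pi*22.3400*34.7010*66.4770 / 0.3677 = 880549.0294 W

880549.0294 W


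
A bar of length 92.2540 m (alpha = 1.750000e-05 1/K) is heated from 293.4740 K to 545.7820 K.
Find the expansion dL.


dT = 252.3080 K
dL = 1.750000e-05 * 92.2540 * 252.3080 = 0.407337 m
L_final = 92.661337 m

dL = 0.407337 m


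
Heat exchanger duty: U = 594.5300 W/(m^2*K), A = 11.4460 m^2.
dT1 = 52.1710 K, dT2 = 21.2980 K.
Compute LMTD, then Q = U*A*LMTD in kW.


LMTD = 34.4598 K
Q = 594.5300 * 11.4460 * 34.4598 = 234498.5776 W = 234.4986 kW

234.4986 kW


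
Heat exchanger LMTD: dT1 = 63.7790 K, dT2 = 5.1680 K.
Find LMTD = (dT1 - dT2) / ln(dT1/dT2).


dT1/dT2 = 12.3411
ln(dT1/dT2) = 2.5129
LMTD = 58.6110 / 2.5129 = 23.3237 K

23.3237 K


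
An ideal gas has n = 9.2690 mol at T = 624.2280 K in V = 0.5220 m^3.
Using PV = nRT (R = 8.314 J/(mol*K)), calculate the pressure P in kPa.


P = nRT/V = 9.2690 * 8.314 * 624.2280 / 0.5220
= 48104.5490 / 0.5220 = 92154.3085 Pa = 92.1543 kPa

92.1543 kPa
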